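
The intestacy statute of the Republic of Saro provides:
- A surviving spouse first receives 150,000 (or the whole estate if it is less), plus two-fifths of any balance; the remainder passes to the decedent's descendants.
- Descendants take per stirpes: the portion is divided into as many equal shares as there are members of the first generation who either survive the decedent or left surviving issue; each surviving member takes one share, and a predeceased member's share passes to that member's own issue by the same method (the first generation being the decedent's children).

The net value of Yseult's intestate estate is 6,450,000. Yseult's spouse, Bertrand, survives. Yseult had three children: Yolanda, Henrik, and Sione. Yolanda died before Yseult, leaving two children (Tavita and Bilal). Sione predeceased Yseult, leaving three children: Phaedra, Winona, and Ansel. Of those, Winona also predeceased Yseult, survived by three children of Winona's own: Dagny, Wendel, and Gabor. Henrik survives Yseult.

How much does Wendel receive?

Bertrand first takes 150,000, leaving a balance of 6,300,000. Bertrand then takes two-fifths of the balance (2,520,000), for a total of 2,670,000. The remaining 3,780,000 passes to the descendants.
The descendants' portion (3,780,000) is divided into 3 shares of 1,260,000: Henrik takes 1,260,000; Yolanda's 1,260,000 share passes to Yolanda's issue; Sione's 1,260,000 share passes to Sione's issue.
Yolanda's share (1,260,000) is divided into 2 shares of 630,000: Tavita and Bilal each take 630,000.
Sione's share (1,260,000) is divided into 3 shares of 420,000: Phaedra and Ansel each take 420,000; Winona's 420,000 share passes to Winona's issue.
Winona's share (420,000) is divided into 3 shares of 140,000: Dagny, Wendel, and Gabor each take 140,000.

Wendel receives 140,000.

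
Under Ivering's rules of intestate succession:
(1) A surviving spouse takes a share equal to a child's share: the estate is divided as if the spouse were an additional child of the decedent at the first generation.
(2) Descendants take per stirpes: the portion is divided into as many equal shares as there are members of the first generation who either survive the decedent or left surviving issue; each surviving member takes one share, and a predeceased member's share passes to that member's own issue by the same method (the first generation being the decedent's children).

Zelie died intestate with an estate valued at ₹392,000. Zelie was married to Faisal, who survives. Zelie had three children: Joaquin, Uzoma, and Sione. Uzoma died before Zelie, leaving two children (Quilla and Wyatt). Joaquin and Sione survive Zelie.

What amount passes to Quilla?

Quilla receives ₹49,000.

The spouse counts as an additional share at the children's level, so there are 4 primary shares of ₹98,000. Faisal takes one such share (₹98,000).
The children's combined portion (₹294,000) is divided into 3 shares of ₹98,000: Joaquin and Sione each take ₹98,000; Uzoma's ₹98,000 share passes to Uzoma's issue.
Uzoma's share (₹98,000) is divided into 2 shares of ₹49,000: Quilla and Wyatt each take ₹49,000.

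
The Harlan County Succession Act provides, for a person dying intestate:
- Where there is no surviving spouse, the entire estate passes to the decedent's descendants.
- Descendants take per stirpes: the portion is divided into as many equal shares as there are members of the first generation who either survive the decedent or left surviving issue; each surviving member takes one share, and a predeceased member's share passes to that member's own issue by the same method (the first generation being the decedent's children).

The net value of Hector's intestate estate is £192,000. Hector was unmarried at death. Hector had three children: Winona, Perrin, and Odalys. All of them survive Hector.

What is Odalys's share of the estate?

The entire £192,000 passes to the descendants.
That amount (£192,000) is divided into 3 shares of £64,000: Winona, Perrin, and Odalys each take £64,000.

Odalys receives £64,000.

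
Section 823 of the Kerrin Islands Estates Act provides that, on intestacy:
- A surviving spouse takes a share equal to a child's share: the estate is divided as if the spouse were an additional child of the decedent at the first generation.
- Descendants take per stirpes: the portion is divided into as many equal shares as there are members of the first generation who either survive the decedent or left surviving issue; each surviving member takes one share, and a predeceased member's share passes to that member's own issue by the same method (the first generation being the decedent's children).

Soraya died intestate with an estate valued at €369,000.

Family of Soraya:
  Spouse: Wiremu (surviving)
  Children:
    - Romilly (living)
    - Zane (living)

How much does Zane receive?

Zane receives €123,000.

The spouse counts as an additional share at the children's level, so there are 3 primary shares of €123,000. Wiremu takes one such share (€123,000).
The children's combined portion (€246,000) is divided into 2 shares of €123,000: Romilly and Zane each take €123,000.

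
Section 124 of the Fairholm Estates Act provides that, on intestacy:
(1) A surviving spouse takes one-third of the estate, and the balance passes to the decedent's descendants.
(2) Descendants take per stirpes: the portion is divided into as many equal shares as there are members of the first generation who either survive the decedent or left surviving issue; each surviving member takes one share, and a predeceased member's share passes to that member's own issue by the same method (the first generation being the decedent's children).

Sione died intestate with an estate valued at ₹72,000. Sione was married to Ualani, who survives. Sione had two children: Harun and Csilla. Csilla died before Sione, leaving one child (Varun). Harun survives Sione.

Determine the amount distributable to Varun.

Varun receives ₹24,000.

Ualani takes one-third of ₹72,000 = ₹24,000. The remaining ₹48,000 passes to the descendants.
The descendants' portion (₹48,000) is divided into 2 shares of ₹24,000: Harun takes ₹24,000; Csilla's ₹24,000 share passes to Csilla's issue.
Csilla's share (₹24,000) passes entirely to Varun.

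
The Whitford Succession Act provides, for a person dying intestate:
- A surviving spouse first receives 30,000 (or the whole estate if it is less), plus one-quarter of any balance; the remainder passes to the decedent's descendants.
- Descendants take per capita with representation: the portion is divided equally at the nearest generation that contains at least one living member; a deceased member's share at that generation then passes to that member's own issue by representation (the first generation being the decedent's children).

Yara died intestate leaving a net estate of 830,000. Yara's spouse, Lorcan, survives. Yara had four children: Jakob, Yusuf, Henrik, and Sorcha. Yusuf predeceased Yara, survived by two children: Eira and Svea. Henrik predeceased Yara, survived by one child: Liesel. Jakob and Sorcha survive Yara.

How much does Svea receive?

Lorcan first takes 30,000, leaving a balance of 800,000. Lorcan then takes one-quarter of the balance (200,000), for a total of 230,000. The remaining 600,000 passes to the descendants.
The descendants' portion (600,000) is divided into 4 shares of 150,000: Jakob and Sorcha each take 150,000; Yusuf's 150,000 share passes to Yusuf's issue; Henrik's 150,000 share passes to Henrik's issue.
Yusuf's share (150,000) is divided into 2 shares of 75,000: Eira and Svea each take 75,000.
Henrik's share (150,000) passes entirely to Liesel.

Svea receives 75,000.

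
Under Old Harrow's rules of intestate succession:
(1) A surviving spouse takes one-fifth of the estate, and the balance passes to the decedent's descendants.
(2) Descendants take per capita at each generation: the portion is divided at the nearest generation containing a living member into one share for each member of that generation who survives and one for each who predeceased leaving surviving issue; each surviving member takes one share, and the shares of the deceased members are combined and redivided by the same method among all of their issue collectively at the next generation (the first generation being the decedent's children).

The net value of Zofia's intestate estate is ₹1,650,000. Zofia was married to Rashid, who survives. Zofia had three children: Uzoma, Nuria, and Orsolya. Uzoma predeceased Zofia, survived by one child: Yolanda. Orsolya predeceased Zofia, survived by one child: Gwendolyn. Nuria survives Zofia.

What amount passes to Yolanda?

Yolanda receives ₹440,000.

Rashid takes one-fifth of ₹1,650,000 = ₹330,000. The remaining ₹1,320,000 passes to the descendants.
The descendants' portion (₹1,320,000) is divided at the children's generation into 3 shares of ₹440,000. Nuria takes ₹440,000. The 2 shares of the deceased (Uzoma and Orsolya) are combined into a pool of ₹880,000.
That pool (₹880,000) is divided at the grandchildren's generation equally among Yolanda and Gwendolyn: ₹440,000 each.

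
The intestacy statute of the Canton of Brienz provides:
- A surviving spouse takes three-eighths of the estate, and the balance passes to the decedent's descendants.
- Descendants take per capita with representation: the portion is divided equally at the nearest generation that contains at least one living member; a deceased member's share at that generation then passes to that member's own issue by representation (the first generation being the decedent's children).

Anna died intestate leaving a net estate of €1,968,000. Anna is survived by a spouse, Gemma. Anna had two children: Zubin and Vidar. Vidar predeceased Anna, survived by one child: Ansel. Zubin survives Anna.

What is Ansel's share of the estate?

Ansel receives €615,000.

Gemma takes three-eighths of €1,968,000 = €738,000. The remaining €1,230,000 passes to the descendants.
The descendants' portion (€1,230,000) is divided into 2 shares of €615,000: Zubin takes €615,000; Vidar's €615,000 share passes to Vidar's issue.
Vidar's share (€615,000) passes entirely to Ansel.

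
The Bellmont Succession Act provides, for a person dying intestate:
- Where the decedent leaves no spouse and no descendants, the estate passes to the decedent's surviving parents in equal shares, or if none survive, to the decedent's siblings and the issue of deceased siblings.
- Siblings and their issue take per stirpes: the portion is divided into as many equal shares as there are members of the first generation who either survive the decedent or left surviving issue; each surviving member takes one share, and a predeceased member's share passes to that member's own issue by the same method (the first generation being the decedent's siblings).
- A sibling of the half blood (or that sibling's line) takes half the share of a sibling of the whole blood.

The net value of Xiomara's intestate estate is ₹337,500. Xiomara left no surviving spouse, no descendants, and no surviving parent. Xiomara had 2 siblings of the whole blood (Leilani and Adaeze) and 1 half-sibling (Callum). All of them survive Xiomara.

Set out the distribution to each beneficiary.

Callum: ₹67,500; Leilani: ₹135,000; Adaeze: ₹135,000

The entire ₹337,500 passes to the siblings and their issue.
Counting each half-blood sibling's line as half a unit, there are 5/2 units in ₹337,500, so one unit is ₹135,000. Whole-blood lines (Leilani and Adaeze) take ₹135,000 each; half-blood lines (Callum) take ₹67,500 each.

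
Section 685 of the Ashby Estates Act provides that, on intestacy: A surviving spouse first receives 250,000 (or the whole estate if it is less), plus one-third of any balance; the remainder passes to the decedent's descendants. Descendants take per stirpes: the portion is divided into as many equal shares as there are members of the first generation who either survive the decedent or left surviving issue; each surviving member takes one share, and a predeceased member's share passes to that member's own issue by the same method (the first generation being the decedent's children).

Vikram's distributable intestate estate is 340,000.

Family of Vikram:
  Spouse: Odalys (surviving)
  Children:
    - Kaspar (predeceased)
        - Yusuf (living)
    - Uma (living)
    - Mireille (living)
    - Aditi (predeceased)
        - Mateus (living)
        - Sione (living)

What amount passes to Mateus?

Odalys first takes 250,000, leaving a balance of 90,000. Odalys then takes one-third of the balance (30,000), for a total of 280,000. The remaining 60,000 passes to the descendants.
The descendants' portion (60,000) is divided into 4 shares of 15,000: Uma and Mireille each take 15,000; Kaspar's 15,000 share passes to Kaspar's issue; Aditi's 15,000 share passes to Aditi's issue.
Kaspar's share (15,000) passes entirely to Yusuf.
Aditi's share (15,000) is divided into 2 shares of 7,500: Mateus and Sione each take 7,500.

Mateus receives 7,500.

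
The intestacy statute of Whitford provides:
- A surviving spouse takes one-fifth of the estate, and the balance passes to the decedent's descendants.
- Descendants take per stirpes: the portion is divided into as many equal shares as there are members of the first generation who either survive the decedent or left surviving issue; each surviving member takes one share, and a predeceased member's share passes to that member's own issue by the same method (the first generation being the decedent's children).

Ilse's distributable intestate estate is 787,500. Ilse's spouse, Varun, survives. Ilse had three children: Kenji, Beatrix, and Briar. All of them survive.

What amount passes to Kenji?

Varun takes one-fifth of 787,500 = 157,500. The remaining 630,000 passes to the descendants.
The descendants' portion (630,000) is divided into 3 shares of 210,000: Kenji, Beatrix, and Briar each take 210,000.

Kenji receives 210,000.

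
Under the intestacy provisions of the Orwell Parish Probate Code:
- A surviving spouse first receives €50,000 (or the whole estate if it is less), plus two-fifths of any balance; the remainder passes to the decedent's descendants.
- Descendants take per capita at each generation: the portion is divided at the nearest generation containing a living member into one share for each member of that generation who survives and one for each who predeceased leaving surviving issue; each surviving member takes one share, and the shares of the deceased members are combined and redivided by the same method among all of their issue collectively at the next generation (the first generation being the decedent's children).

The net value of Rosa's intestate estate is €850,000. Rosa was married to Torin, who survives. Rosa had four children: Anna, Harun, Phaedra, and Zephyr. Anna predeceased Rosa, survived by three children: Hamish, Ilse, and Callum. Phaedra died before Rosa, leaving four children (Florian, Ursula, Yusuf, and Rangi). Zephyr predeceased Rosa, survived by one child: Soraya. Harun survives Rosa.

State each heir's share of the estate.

Torin first takes €50,000, leaving a balance of €800,000. Torin then takes two-fifths of the balance (€320,000), for a total of €370,000. The remaining €480,000 passes to the descendants.
The descendants' portion (€480,000) is divided at the children's generation into 4 shares of €120,000. Harun takes €120,000. The 3 shares of the deceased (Anna, Phaedra, and Zephyr) are combined into a pool of €360,000.
That pool (€360,000) is divided at the grandchildren's generation equally among Hamish, Ilse, Callum, Florian, Ursula, Yusuf, Rangi, and Soraya: €45,000 each.

Torin: €370,000; Hamish: €45,000; Ilse: €45,000; Callum: €45,000; Harun: €120,000; Florian: €45,000; Ursula: €45,000; Yusuf: €45,000; Rangi: €45,000; Soraya: €45,000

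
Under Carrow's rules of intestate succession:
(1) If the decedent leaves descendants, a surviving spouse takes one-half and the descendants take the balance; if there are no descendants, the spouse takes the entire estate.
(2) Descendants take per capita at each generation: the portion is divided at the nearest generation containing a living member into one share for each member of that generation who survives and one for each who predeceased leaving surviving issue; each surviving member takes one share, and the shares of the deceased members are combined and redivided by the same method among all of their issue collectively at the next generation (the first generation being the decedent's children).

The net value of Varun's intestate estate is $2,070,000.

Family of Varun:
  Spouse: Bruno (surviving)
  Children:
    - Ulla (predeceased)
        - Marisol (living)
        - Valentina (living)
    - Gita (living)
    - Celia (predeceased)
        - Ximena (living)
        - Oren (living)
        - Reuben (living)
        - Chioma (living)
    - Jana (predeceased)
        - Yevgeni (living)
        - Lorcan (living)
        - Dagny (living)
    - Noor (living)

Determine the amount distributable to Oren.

Oren receives $69,000.

Bruno takes one-half of $2,070,000 = $1,035,000. The remaining $1,035,000 passes to the descendants.
The descendants' portion ($1,035,000) is divided at the children's generation into 5 shares of $207,000. Gita and Noor each take $207,000. The 3 shares of the deceased (Ulla, Celia, and Jana) are combined into a pool of $621,000.
That pool ($621,000) is divided at the grandchildren's generation equally among Marisol, Valentina, Ximena, Oren, Reuben, Chioma, Yevgeni, Lorcan, and Dagny: $69,000 each.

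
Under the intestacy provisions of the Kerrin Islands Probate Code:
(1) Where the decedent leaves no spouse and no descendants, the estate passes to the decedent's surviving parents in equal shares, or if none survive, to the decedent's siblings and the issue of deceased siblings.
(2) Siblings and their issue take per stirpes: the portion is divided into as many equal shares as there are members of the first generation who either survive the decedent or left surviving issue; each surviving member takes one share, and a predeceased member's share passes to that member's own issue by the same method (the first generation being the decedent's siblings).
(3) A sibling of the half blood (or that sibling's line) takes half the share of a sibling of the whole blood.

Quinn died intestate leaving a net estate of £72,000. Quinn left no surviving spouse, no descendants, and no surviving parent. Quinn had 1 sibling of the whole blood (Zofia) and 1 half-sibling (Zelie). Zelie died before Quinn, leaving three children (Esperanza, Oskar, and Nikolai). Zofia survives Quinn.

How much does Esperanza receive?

The entire £72,000 passes to the siblings and their issue.
Counting each half-blood sibling's line as half a unit, there are 3/2 units in £72,000, so one unit is £48,000. Whole-blood lines (Zofia) take £48,000 each; half-blood lines (Zelie) take £24,000 each.
Zelie's share (£24,000) is divided into 3 shares of £8,000: Esperanza, Oskar, and Nikolai each take £8,000.

Esperanza receives £8,000.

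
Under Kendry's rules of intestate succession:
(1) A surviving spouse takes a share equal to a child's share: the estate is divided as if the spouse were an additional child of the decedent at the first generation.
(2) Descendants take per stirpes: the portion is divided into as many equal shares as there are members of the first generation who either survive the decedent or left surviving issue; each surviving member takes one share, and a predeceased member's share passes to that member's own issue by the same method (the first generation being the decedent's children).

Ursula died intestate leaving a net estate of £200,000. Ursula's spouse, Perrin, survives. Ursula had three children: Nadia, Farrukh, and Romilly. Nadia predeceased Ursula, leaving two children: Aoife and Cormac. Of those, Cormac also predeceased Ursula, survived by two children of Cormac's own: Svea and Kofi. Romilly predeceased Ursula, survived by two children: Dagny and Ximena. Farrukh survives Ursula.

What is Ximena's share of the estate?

Ximena receives £25,000.

The spouse counts as an additional share at the children's level, so there are 4 primary shares of £50,000. Perrin takes one such share (£50,000).
The children's combined portion (£150,000) is divided into 3 shares of £50,000: Farrukh takes £50,000; Nadia's £50,000 share passes to Nadia's issue; Romilly's £50,000 share passes to Romilly's issue.
Nadia's share (£50,000) is divided into 2 shares of £25,000: Aoife takes £25,000; Cormac's £25,000 share passes to Cormac's issue.
Cormac's share (£25,000) is divided into 2 shares of £12,500: Svea and Kofi each take £12,500.
Romilly's share (£50,000) is divided into 2 shares of £25,000: Dagny and Ximena each take £25,000.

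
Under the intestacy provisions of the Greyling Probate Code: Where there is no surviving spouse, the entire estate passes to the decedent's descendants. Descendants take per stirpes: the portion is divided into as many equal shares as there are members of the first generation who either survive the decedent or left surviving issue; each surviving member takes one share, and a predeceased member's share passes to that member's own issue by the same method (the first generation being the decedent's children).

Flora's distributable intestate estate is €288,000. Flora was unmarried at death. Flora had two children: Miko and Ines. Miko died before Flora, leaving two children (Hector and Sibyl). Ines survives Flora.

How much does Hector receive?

The entire €288,000 passes to the descendants.
That amount (€288,000) is divided into 2 shares of €144,000: Ines takes €144,000; Miko's €144,000 share passes to Miko's issue.
Miko's share (€144,000) is divided into 2 shares of €72,000: Hector and Sibyl each take €72,000.

Hector receives €72,000.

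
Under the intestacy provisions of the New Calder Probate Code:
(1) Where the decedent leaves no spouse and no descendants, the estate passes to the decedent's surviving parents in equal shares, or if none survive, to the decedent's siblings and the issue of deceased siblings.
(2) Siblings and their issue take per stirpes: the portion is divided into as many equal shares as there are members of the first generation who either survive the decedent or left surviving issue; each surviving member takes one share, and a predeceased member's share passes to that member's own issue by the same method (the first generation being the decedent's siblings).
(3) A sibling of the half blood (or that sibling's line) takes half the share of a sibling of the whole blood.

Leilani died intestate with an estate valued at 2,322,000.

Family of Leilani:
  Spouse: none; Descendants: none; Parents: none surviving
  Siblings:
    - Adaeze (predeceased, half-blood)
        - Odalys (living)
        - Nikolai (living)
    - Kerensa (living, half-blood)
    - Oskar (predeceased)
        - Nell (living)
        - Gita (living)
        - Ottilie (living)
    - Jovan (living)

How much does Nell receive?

Nell receives 258,000.

The entire 2,322,000 passes to the siblings and their issue.
Counting each half-blood sibling's line as half a unit, there are 3 units in 2,322,000, so one unit is 774,000. Whole-blood lines (Oskar and Jovan) take 774,000 each; half-blood lines (Adaeze and Kerensa) take 387,000 each.
Adaeze's share (387,000) is divided into 2 shares of 193,500: Odalys and Nikolai each take 193,500.
Oskar's share (774,000) is divided into 3 shares of 258,000: Nell, Gita, and Ottilie each take 258,000.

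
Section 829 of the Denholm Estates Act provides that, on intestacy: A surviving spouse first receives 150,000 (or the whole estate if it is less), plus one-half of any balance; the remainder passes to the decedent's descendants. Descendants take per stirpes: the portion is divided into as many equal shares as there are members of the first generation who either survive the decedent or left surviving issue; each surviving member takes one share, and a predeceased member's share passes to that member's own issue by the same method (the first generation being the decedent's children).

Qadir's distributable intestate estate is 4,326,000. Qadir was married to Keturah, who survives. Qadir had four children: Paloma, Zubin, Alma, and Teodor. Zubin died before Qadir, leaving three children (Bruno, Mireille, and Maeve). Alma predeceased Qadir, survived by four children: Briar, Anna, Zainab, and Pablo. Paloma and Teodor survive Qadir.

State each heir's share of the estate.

Keturah first takes 150,000, leaving a balance of 4,176,000. Keturah then takes one-half of the balance (2,088,000), for a total of 2,238,000. The remaining 2,088,000 passes to the descendants.
The descendants' portion (2,088,000) is divided into 4 shares of 522,000: Paloma and Teodor each take 522,000; Zubin's 522,000 share passes to Zubin's issue; Alma's 522,000 share passes to Alma's issue.
Zubin's share (522,000) is divided into 3 shares of 174,000: Bruno, Mireille, and Maeve each take 174,000.
Alma's share (522,000) is divided into 4 shares of 130,500: Briar, Anna, Zainab, and Pablo each take 130,500.

Keturah: 2,238,000; Paloma: 522,000; Bruno: 174,000; Mireille: 174,000; Maeve: 174,000; Briar: 130,500; Anna: 130,500; Zainab: 130,500; Pablo: 130,500; Teodor: 522,000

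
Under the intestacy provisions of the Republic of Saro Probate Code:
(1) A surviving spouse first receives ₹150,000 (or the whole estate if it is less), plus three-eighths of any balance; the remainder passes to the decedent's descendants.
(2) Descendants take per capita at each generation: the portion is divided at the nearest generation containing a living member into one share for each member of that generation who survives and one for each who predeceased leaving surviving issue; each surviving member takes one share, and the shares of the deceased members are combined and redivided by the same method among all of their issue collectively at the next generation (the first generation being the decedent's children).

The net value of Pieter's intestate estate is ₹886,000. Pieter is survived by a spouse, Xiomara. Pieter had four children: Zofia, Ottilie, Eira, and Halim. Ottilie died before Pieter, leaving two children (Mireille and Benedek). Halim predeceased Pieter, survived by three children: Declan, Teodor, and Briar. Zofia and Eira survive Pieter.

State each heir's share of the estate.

Xiomara: ₹426,000; Zofia: ₹115,000; Mireille: ₹46,000; Benedek: ₹46,000; Eira: ₹115,000; Declan: ₹46,000; Teodor: ₹46,000; Briar: ₹46,000

Xiomara first takes ₹150,000, leaving a balance of ₹736,000. Xiomara then takes three-eighths of the balance (₹276,000), for a total of ₹426,000. The remaining ₹460,000 passes to the descendants.
The descendants' portion (₹460,000) is divided at the children's generation into 4 shares of ₹115,000. Zofia and Eira each take ₹115,000. The 2 shares of the deceased (Ottilie and Halim) are combined into a pool of ₹230,000.
That pool (₹230,000) is divided at the grandchildren's generation equally among Mireille, Benedek, Declan, Teodor, and Briar: ₹46,000 each.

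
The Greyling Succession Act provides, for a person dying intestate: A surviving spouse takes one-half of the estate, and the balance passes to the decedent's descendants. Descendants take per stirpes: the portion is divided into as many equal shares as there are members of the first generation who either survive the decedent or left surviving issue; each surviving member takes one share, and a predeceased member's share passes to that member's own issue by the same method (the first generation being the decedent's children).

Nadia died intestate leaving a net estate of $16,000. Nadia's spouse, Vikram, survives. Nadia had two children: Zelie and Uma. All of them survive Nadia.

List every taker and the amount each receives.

Vikram: $8,000; Zelie: $4,000; Uma: $4,000

Vikram takes one-half of $16,000 = $8,000. The remaining $8,000 passes to the descendants.
The descendants' portion ($8,000) is divided into 2 shares of $4,000: Zelie and Uma each take $4,000.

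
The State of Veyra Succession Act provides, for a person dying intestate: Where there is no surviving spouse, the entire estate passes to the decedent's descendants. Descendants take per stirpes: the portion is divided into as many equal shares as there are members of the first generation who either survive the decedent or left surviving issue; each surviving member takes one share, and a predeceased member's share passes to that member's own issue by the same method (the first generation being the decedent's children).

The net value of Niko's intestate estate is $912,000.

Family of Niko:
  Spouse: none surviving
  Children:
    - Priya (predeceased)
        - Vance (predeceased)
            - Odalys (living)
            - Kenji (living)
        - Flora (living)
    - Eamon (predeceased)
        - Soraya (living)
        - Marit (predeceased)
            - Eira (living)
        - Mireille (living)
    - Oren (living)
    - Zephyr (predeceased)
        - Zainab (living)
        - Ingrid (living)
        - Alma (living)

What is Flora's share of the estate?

The entire $912,000 passes to the descendants.
That amount ($912,000) is divided into 4 shares of $228,000: Oren takes $228,000; Priya's $228,000 share passes to Priya's issue; Eamon's $228,000 share passes to Eamon's issue; Zephyr's $228,000 share passes to Zephyr's issue.
Priya's share ($228,000) is divided into 2 shares of $114,000: Flora takes $114,000; Vance's $114,000 share passes to Vance's issue.
Vance's share ($114,000) is divided into 2 shares of $57,000: Odalys and Kenji each take $57,000.
Eamon's share ($228,000) is divided into 3 shares of $76,000: Soraya and Mireille each take $76,000; Marit's $76,000 share passes to Marit's issue.
Marit's share ($76,000) passes entirely to Eira.
Zephyr's share ($228,000) is divided into 3 shares of $76,000: Zainab, Ingrid, and Alma each take $76,000.

Flora receives $114,000.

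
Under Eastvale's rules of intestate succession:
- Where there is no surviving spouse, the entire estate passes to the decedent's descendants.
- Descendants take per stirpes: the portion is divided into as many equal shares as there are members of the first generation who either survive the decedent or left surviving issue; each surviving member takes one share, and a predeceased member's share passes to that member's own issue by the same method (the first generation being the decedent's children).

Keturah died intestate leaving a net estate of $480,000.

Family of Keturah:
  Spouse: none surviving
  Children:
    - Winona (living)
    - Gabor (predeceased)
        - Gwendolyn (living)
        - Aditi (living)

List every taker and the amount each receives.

Winona: $240,000; Gwendolyn: $120,000; Aditi: $120,000

The entire $480,000 passes to the descendants.
That amount ($480,000) is divided into 2 shares of $240,000: Winona takes $240,000; Gabor's $240,000 share passes to Gabor's issue.
Gabor's share ($240,000) is divided into 2 shares of $120,000: Gwendolyn and Aditi each take $120,000.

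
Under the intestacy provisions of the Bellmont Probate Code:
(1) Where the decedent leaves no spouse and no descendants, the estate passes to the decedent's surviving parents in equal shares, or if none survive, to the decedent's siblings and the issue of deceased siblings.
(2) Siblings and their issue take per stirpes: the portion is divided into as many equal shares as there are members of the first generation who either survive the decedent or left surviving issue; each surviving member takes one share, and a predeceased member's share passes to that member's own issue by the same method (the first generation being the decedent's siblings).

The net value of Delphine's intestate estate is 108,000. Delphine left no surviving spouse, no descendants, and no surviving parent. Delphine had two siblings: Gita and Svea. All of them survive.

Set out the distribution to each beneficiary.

Gita: 54,000; Svea: 54,000

The entire 108,000 passes to the siblings and their issue.
That amount (108,000) is divided into 2 shares of 54,000: Gita and Svea each take 54,000.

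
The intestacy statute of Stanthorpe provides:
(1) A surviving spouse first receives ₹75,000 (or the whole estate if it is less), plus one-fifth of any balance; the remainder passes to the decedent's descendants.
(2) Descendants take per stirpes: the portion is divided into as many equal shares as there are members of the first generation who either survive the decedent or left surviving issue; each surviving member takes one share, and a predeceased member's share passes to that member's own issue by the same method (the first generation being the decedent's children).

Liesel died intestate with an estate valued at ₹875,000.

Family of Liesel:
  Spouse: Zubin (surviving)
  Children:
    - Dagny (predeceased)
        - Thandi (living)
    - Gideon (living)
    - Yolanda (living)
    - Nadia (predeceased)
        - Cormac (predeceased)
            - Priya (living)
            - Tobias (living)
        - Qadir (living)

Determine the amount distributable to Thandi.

Thandi receives ₹160,000.

Zubin first takes ₹75,000, leaving a balance of ₹800,000. Zubin then takes one-fifth of the balance (₹160,000), for a total of ₹235,000. The remaining ₹640,000 passes to the descendants.
The descendants' portion (₹640,000) is divided into 4 shares of ₹160,000: Gideon and Yolanda each take ₹160,000; Dagny's ₹160,000 share passes to Dagny's issue; Nadia's ₹160,000 share passes to Nadia's issue.
Dagny's share (₹160,000) passes entirely to Thandi.
Nadia's share (₹160,000) is divided into 2 shares of ₹80,000: Qadir takes ₹80,000; Cormac's ₹80,000 share passes to Cormac's issue.
Cormac's share (₹80,000) is divided into 2 shares of ₹40,000: Priya and Tobias each take ₹40,000.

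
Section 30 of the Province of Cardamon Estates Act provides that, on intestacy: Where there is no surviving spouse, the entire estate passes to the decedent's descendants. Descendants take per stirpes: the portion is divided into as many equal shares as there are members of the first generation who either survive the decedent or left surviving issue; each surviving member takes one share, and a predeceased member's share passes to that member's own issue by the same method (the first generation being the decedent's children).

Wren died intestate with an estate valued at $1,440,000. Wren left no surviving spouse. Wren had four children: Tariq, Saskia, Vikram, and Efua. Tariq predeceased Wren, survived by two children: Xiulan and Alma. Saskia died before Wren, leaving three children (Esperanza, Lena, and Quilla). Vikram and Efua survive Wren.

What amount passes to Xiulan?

The entire $1,440,000 passes to the descendants.
That amount ($1,440,000) is divided into 4 shares of $360,000: Vikram and Efua each take $360,000; Tariq's $360,000 share passes to Tariq's issue; Saskia's $360,000 share passes to Saskia's issue.
Tariq's share ($360,000) is divided into 2 shares of $180,000: Xiulan and Alma each take $180,000.
Saskia's share ($360,000) is divided into 3 shares of $120,000: Esperanza, Lena, and Quilla each take $120,000.

Xiulan receives $180,000.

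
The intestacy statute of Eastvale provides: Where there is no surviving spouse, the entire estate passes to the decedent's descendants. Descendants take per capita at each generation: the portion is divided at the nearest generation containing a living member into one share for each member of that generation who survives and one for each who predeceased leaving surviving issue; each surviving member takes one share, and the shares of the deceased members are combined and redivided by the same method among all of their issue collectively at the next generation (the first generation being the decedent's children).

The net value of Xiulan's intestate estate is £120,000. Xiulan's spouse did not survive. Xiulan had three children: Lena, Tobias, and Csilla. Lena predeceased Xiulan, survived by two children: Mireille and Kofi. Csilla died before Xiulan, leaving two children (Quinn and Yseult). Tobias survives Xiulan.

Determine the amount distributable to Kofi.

Kofi receives £20,000.

The entire £120,000 passes to the descendants.
That amount (£120,000) is divided at the children's generation into 3 shares of £40,000. Tobias takes £40,000. The 2 shares of the deceased (Lena and Csilla) are combined into a pool of £80,000.
That pool (£80,000) is divided at the grandchildren's generation equally among Mireille, Kofi, Quinn, and Yseult: £20,000 each.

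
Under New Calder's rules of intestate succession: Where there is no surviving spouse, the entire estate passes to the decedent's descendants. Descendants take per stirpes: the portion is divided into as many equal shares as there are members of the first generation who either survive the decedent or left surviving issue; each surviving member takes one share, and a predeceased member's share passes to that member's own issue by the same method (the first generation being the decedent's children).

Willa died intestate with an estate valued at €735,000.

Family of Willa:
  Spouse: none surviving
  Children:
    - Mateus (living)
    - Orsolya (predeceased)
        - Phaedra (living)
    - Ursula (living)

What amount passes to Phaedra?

Phaedra receives €245,000.

The entire €735,000 passes to the descendants.
That amount (€735,000) is divided into 3 shares of €245,000: Mateus and Ursula each take €245,000; Orsolya's €245,000 share passes to Orsolya's issue.
Orsolya's share (€245,000) passes entirely to Phaedra.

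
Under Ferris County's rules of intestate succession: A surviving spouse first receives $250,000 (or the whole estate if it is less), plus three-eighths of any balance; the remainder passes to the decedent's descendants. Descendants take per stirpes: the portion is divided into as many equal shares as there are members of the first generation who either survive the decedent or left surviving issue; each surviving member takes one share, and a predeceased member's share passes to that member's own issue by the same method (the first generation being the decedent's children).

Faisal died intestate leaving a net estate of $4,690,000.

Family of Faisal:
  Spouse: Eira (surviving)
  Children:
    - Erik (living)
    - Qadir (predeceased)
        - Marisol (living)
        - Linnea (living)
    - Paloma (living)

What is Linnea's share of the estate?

Eira first takes $250,000, leaving a balance of $4,440,000. Eira then takes three-eighths of the balance ($1,665,000), for a total of $1,915,000. The remaining $2,775,000 passes to the descendants.
The descendants' portion ($2,775,000) is divided into 3 shares of $925,000: Erik and Paloma each take $925,000; Qadir's $925,000 share passes to Qadir's issue.
Qadir's share ($925,000) is divided into 2 shares of $462,500: Marisol and Linnea each take $462,500.

Linnea receives $462,500.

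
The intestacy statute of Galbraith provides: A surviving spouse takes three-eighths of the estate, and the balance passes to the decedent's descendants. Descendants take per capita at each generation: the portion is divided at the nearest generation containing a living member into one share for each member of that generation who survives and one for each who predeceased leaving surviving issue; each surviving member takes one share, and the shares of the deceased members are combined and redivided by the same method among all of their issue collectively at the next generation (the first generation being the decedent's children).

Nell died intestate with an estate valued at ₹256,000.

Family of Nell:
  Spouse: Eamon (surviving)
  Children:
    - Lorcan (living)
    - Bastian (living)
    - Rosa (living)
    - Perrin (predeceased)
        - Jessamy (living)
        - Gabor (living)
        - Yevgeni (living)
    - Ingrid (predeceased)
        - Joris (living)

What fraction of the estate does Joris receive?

Eamon takes three-eighths of ₹256,000 = ₹96,000. The remaining ₹160,000 passes to the descendants.
The descendants' portion (₹160,000) is divided at the children's generation into 5 shares of ₹32,000. Lorcan, Bastian, and Rosa each take ₹32,000. The 2 shares of the deceased (Perrin and Ingrid) are combined into a pool of ₹64,000.
That pool (₹64,000) is divided at the grandchildren's generation equally among Jessamy, Gabor, Yevgeni, and Joris: ₹16,000 each.

Joris receives 1/16 of the estate.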